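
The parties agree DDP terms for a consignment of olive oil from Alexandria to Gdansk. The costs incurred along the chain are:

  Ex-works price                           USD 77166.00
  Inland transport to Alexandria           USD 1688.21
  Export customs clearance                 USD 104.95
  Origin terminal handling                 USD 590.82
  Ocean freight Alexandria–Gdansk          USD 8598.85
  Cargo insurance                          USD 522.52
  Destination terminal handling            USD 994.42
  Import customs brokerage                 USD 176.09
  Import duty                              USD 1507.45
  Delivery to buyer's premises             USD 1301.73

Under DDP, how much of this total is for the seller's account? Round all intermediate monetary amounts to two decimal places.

DDP: the seller bears all costs including import duty.
Seller's account: goods 77166.00 + inland to port 1688.21 + export clearance 104.95 + origin terminal 590.82 + freight 8598.85 + insurance 522.52 + destination terminal 994.42 + brokerage 176.09 + duty 1507.45 + delivery 1301.73 = 92651.04
Buyer's account: 0.00

Seller's account: USD 92651.04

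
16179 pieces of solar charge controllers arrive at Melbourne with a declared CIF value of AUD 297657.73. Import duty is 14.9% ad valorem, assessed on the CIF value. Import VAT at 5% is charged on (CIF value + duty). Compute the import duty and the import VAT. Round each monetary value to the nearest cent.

Import duty: AUD 44351.00; import VAT: AUD 17100.44

Import duty = 297657.73 × 14.9% = 44351.00
VAT base = CIF + duty = 297657.73 + 44351.00 = 342008.73
Import VAT = 342008.73 × 5% = 17100.44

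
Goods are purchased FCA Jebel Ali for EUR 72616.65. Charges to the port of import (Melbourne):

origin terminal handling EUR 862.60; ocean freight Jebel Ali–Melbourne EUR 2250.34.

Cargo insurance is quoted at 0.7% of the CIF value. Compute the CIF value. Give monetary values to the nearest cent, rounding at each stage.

Let C be the CIF value. C = FCA price + pre-shipment costs + freight + 0.7% × C
C − 0.7% × C = 72616.65 + 862.60 + 2250.34
0.993 × C = 75729.59
C = 75729.59 / 0.993 = 76263.43
Insurance premium = 0.7% × 76263.43 = 533.84

CIF value: EUR 76263.43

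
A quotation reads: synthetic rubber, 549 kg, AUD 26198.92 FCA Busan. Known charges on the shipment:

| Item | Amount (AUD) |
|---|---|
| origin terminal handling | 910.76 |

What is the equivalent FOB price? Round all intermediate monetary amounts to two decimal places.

From FCA to FOB, the seller additionally bears: origin terminal.
FOB price = 26198.92 + 910.76 = 27109.68

FOB price: AUD 27109.68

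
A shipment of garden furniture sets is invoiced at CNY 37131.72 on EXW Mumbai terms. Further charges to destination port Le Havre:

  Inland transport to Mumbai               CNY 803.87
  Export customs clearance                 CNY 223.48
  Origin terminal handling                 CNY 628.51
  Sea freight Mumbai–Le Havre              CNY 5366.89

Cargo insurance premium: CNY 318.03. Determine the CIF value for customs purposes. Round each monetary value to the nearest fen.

CIF = EXW price + pre-shipment costs + freight + insurance
CIF = 37131.72 + 803.87 + 223.48 + 628.51 + 5366.89 + 318.03 = 44472.50

CIF value: CNY 44472.50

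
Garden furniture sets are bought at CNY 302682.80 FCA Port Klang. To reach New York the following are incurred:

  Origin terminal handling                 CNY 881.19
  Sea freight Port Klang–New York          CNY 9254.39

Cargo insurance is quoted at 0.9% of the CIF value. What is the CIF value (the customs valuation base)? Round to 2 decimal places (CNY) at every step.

Let C be the CIF value. C = FCA price + pre-shipment costs + freight + 0.9% × C
C − 0.9% × C = 302682.80 + 881.19 + 9254.39
0.991 × C = 312818.38
C = 312818.38 / 0.991 = 315659.31
Insurance premium = 0.9% × 315659.31 = 2840.93

CIF value: CNY 315659.31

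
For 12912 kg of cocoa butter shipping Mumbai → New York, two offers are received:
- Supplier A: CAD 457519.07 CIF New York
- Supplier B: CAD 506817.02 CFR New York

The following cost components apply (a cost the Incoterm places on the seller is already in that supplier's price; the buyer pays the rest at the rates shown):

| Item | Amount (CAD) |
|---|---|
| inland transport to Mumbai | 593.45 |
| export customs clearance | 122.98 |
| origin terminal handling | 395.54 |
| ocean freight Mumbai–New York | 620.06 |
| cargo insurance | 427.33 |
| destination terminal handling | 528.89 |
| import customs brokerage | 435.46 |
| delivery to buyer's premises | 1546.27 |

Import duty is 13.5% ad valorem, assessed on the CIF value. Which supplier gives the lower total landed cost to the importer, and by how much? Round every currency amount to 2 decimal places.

Supplier A (CIF):
The CIF price already equals the CIF value: 457519.07
Import duty = 457519.07 × 13.5% = 61765.07
Buyer bears (A): 528.89 + 435.46 + 1546.27 = 2510.62
Landed cost (A) = invoice 457519.07 + 2510.62 + duty 61765.07 = 521794.76
Supplier B (CFR):
CIF value = CFR price + insurance = 506817.02 + 427.33 = 507244.35
Import duty = 507244.35 × 13.5% = 68477.99
Buyer bears (B): 427.33 + 528.89 + 435.46 + 1546.27 = 2937.95
Landed cost (B) = invoice 506817.02 + 2937.95 + duty 68477.99 = 578232.96
Difference = |521794.76 − 578232.96| = 56438.20

Supplier A is cheaper by CAD 56438.20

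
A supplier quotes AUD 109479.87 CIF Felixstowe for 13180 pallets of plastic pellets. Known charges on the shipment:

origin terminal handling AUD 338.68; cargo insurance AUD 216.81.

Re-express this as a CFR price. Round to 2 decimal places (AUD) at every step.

Not relevant to the conversion: origin terminal — on the seller under both CIF and CFR; already in the CIF price and stays in the CFR price.
From CIF to CFR, the seller no longer bears: insurance.
CFR price = 109479.87 − 216.81 = 109263.06

CFR price: AUD 109263.06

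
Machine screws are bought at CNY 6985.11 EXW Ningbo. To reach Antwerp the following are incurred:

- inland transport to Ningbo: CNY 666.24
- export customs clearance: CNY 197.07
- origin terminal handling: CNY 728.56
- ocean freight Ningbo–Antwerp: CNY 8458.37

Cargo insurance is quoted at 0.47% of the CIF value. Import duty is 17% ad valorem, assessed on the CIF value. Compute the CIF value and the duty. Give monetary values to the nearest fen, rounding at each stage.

CIF value: CNY 17115.79; import duty: CNY 2909.68

Let C be the CIF value. C = EXW price + pre-shipment costs + freight + 0.47% × C
C − 0.47% × C = 6985.11 + 666.24 + 197.07 + 728.56 + 8458.37
0.9953 × C = 17035.35
C = 17035.35 / 0.9953 = 17115.79
Insurance premium = 0.47% × 17115.79 = 80.44
Import duty = 17115.79 × 17% = 2909.68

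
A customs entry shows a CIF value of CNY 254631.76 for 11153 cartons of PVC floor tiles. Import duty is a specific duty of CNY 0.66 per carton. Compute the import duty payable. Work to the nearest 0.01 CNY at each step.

Import duty: CNY 7360.98

Import duty = 11153 × 0.66 = 7360.98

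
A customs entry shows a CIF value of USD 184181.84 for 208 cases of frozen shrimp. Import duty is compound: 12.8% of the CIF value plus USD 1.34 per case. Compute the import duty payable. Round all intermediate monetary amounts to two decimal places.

Ad valorem component: 184181.84 × 12.8% = 23575.28
Specific component: 208 × 1.34 = 278.72
Import duty = 23575.28 + 278.72 = 23854.00

Import duty: USD 23854.00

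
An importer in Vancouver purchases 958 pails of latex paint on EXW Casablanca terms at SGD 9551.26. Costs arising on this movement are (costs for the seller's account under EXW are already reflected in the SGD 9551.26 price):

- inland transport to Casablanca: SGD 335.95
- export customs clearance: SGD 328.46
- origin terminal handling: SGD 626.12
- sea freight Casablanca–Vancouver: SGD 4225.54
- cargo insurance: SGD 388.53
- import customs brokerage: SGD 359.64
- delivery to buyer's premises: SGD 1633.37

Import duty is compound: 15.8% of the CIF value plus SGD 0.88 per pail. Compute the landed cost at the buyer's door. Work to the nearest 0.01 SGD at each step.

EXW: the seller makes goods available at their premises; the buyer bears all onward costs.
CIF value = EXW price + inland to port + export clearance + origin terminal + freight + insurance = 9551.26 + 335.95 + 328.46 + 626.12 + 4225.54 + 388.53 = 15455.86
Ad valorem component: 15455.86 × 15.8% = 2442.03
Specific component: 958 × 0.88 = 843.04
Import duty = 2442.03 + 843.04 = 3285.07
Buyer bears: inland to port 335.95 + export clearance 328.46 + origin terminal 626.12 + freight 4225.54 + insurance 388.53 + brokerage 359.64 + delivery 1633.37 + duty 3285.07 = 11182.68
Landed cost = invoice 9551.26 + 11182.68 = 20733.94

Total landed cost: SGD 20733.94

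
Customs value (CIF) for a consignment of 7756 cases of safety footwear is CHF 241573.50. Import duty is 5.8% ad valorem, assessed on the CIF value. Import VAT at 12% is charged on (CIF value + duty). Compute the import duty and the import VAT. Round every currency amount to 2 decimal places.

Import duty: CHF 14011.26; import VAT: CHF 30670.17

Import duty = 241573.50 × 5.8% = 14011.26
VAT base = CIF + duty = 241573.50 + 14011.26 = 255584.76
Import VAT = 255584.76 × 12% = 30670.17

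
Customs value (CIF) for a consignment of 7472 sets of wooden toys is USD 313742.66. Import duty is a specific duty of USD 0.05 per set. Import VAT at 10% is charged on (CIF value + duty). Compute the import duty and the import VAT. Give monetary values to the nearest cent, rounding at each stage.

Import duty = 7472 × 0.05 = 373.60
VAT base = CIF + duty = 313742.66 + 373.60 = 314116.26
Import VAT = 314116.26 × 10% = 31411.63

Import duty: USD 373.60; import VAT: USD 31411.63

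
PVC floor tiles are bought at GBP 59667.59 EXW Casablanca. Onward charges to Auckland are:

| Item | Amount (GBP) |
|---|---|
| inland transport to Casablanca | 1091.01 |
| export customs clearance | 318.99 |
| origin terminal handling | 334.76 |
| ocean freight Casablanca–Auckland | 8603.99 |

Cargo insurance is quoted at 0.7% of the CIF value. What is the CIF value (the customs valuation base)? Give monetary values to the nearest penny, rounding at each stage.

Let C be the CIF value. C = EXW price + pre-shipment costs + freight + 0.7% × C
C − 0.7% × C = 59667.59 + 1091.01 + 318.99 + 334.76 + 8603.99
0.993 × C = 70016.34
C = 70016.34 / 0.993 = 70509.91
Insurance premium = 0.7% × 70509.91 = 493.57

CIF value: GBP 70509.91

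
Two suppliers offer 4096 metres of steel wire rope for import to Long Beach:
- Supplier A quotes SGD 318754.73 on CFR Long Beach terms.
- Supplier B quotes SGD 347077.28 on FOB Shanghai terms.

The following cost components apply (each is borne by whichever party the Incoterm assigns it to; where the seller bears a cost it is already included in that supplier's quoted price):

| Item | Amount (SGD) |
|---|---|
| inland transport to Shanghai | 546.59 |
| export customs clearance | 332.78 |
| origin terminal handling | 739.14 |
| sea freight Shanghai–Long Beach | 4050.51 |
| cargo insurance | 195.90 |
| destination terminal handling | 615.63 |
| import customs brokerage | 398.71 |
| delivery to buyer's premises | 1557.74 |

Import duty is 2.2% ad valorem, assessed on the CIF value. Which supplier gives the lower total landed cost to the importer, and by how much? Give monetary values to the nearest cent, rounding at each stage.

Supplier A (CFR):
CIF value = CFR price + insurance = 318754.73 + 195.90 = 318950.63
Import duty = 318950.63 × 2.2% = 7016.91
Buyer bears (A): 195.90 + 615.63 + 398.71 + 1557.74 = 2767.98
Landed cost (A) = invoice 318754.73 + 2767.98 + duty 7016.91 = 328539.62
Supplier B (FOB):
CIF value = FOB price + freight + insurance = 347077.28 + 4050.51 + 195.90 = 351323.69
Import duty = 351323.69 × 2.2% = 7729.12
Buyer bears (B): 4050.51 + 195.90 + 615.63 + 398.71 + 1557.74 = 6818.49
Landed cost (B) = invoice 347077.28 + 6818.49 + duty 7729.12 = 361624.89
Difference = |328539.62 − 361624.89| = 33085.27

Supplier A is cheaper by SGD 33085.27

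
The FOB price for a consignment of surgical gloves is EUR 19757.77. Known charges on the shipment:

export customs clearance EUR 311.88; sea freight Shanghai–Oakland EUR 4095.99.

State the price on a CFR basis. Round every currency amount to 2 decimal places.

Not relevant to the conversion: export clearance — on the seller under both FOB and CFR; already in the FOB price and stays in the CFR price.
From FOB to CFR, the seller additionally bears: freight.
CFR price = 19757.77 + 4095.99 = 23853.76

CFR price: EUR 23853.76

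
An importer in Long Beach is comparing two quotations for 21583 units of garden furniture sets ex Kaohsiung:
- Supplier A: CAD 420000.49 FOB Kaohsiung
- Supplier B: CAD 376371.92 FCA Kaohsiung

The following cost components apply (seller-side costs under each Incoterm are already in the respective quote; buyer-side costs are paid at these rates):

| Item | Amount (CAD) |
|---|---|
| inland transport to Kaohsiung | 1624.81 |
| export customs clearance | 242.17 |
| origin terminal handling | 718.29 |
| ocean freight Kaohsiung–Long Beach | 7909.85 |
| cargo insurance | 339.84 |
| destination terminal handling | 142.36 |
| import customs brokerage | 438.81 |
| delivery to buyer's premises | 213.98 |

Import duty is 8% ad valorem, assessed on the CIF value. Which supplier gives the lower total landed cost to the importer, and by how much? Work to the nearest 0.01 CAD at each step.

Supplier A (FOB):
CIF value = FOB price + freight + insurance = 420000.49 + 7909.85 + 339.84 = 428250.18
Import duty = 428250.18 × 8% = 34260.01
Buyer bears (A): 7909.85 + 339.84 + 142.36 + 438.81 + 213.98 = 9044.84
Landed cost (A) = invoice 420000.49 + 9044.84 + duty 34260.01 = 463305.34
Supplier B (FCA):
CIF value = FCA price + origin terminal + freight + insurance = 376371.92 + 718.29 + 7909.85 + 339.84 = 385339.90
Import duty = 385339.90 × 8% = 30827.19
Buyer bears (B): 718.29 + 7909.85 + 339.84 + 142.36 + 438.81 + 213.98 = 9763.13
Landed cost (B) = invoice 376371.92 + 9763.13 + duty 30827.19 = 416962.24
Difference = |463305.34 − 416962.24| = 46343.10

Supplier B is cheaper by CAD 46343.10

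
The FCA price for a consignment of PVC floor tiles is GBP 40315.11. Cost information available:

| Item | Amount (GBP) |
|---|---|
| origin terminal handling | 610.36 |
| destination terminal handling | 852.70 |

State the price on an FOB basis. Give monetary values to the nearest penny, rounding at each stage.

FOB price: GBP 40925.47

Not relevant to the conversion: destination terminal — on the buyer under both terms; not part of either seller's price.
From FCA to FOB, the seller additionally bears: origin terminal.
FOB price = 40315.11 + 610.36 = 40925.47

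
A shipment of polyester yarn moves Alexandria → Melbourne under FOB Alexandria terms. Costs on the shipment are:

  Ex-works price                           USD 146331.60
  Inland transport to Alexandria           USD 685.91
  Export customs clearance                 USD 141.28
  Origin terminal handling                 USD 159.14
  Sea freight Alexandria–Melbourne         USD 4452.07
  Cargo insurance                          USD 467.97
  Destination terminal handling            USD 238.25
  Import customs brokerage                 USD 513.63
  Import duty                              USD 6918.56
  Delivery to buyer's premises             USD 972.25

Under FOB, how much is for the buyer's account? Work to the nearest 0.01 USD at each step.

FOB: the seller bears costs until goods are on board at the origin port; the buyer bears freight, insurance and all costs thereafter.
Seller's account: goods 146331.60 + inland to port 685.91 + export clearance 141.28 + origin terminal 159.14 = 147317.93
Buyer's account: freight 4452.07 + insurance 467.97 + destination terminal 238.25 + brokerage 513.63 + duty 6918.56 + delivery 972.25 = 13562.73

Buyer's account: USD 13562.73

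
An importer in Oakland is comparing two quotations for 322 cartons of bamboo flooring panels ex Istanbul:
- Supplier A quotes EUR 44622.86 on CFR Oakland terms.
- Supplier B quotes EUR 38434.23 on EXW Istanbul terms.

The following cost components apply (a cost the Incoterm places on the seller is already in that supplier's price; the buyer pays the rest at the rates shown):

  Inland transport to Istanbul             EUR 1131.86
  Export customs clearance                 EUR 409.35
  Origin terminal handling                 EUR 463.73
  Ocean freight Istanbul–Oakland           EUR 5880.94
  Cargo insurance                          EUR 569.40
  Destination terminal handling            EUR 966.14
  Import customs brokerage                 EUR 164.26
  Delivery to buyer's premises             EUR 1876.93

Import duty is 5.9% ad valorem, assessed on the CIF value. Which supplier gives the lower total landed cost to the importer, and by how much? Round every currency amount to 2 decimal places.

Supplier A (CFR):
CIF value = CFR price + insurance = 44622.86 + 569.40 = 45192.26
Import duty = 45192.26 × 5.9% = 2666.34
Buyer bears (A): 569.40 + 966.14 + 164.26 + 1876.93 = 3576.73
Landed cost (A) = invoice 44622.86 + 3576.73 + duty 2666.34 = 50865.93
Supplier B (EXW):
CIF value = EXW price + inland to port + export clearance + origin terminal + freight + insurance = 38434.23 + 1131.86 + 409.35 + 463.73 + 5880.94 + 569.40 = 46889.51
Import duty = 46889.51 × 5.9% = 2766.48
Buyer bears (B): 1131.86 + 409.35 + 463.73 + 5880.94 + 569.40 + 966.14 + 164.26 + 1876.93 = 11462.61
Landed cost (B) = invoice 38434.23 + 11462.61 + duty 2766.48 = 52663.32
Difference = |50865.93 − 52663.32| = 1797.39

Supplier A is cheaper by EUR 1797.39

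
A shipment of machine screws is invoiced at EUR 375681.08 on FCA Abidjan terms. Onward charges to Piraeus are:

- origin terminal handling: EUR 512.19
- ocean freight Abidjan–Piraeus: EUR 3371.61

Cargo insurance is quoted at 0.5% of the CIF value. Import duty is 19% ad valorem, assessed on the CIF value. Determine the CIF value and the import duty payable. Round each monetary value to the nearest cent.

CIF value: EUR 381472.24; import duty: EUR 72479.73

Let C be the CIF value. C = FCA price + pre-shipment costs + freight + 0.5% × C
C − 0.5% × C = 375681.08 + 512.19 + 3371.61
0.995 × C = 379564.88
C = 379564.88 / 0.995 = 381472.24
Insurance premium = 0.5% × 381472.24 = 1907.36
Import duty = 381472.24 × 19% = 72479.73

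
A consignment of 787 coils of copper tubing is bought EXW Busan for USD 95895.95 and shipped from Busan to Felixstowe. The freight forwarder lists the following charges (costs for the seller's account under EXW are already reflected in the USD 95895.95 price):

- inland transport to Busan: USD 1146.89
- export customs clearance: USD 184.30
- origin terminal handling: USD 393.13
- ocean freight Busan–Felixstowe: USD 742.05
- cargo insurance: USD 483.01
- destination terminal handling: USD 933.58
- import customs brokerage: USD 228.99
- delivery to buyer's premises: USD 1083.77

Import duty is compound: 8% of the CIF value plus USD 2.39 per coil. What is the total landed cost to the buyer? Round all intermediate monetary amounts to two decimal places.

EXW: the seller makes goods available at their premises; the buyer bears all onward costs.
CIF value = EXW price + inland to port + export clearance + origin terminal + freight + insurance = 95895.95 + 1146.89 + 184.30 + 393.13 + 742.05 + 483.01 = 98845.33
Ad valorem component: 98845.33 × 8% = 7907.63
Specific component: 787 × 2.39 = 1880.93
Import duty = 7907.63 + 1880.93 = 9788.56
Buyer bears: inland to port 1146.89 + export clearance 184.30 + origin terminal 393.13 + freight 742.05 + insurance 483.01 + destination terminal 933.58 + brokerage 228.99 + delivery 1083.77 + duty 9788.56 = 14984.28
Landed cost = invoice 95895.95 + 14984.28 = 110880.23

Total landed cost: USD 110880.23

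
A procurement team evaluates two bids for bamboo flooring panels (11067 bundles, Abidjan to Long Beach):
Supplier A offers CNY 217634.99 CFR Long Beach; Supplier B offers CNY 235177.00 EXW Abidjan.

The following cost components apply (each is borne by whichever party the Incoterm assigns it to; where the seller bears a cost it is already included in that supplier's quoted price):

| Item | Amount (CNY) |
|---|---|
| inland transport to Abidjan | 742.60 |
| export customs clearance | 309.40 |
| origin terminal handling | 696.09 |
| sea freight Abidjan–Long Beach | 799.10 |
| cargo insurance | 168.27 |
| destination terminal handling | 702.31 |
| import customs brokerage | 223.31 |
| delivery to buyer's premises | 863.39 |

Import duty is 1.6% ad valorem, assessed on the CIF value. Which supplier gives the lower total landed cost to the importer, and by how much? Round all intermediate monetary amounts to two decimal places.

Supplier A (CFR):
CIF value = CFR price + insurance = 217634.99 + 168.27 = 217803.26
Import duty = 217803.26 × 1.6% = 3484.85
Buyer bears (A): 168.27 + 702.31 + 223.31 + 863.39 = 1957.28
Landed cost (A) = invoice 217634.99 + 1957.28 + duty 3484.85 = 223077.12
Supplier B (EXW):
CIF value = EXW price + inland to port + export clearance + origin terminal + freight + insurance = 235177.00 + 742.60 + 309.40 + 696.09 + 799.10 + 168.27 = 237892.46
Import duty = 237892.46 × 1.6% = 3806.28
Buyer bears (B): 742.60 + 309.40 + 696.09 + 799.10 + 168.27 + 702.31 + 223.31 + 863.39 = 4504.47
Landed cost (B) = invoice 235177.00 + 4504.47 + duty 3806.28 = 243487.75
Difference = |223077.12 − 243487.75| = 20410.63

Supplier A is cheaper by CNY 20410.63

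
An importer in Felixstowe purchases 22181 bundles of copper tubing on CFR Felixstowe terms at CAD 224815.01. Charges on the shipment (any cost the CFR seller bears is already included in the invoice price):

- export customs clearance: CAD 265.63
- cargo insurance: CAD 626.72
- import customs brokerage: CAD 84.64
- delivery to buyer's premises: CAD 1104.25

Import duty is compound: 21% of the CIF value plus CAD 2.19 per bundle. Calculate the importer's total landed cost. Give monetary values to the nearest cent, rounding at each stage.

Total landed cost: CAD 322549.77

CFR: the seller pays costs through ocean freight to the destination port, but not insurance.
Already in the invoice (seller's account under CFR): export clearance — exclude.
CIF value = CFR price + insurance = 224815.01 + 626.72 = 225441.73
Ad valorem component: 225441.73 × 21% = 47342.76
Specific component: 22181 × 2.19 = 48576.39
Import duty = 47342.76 + 48576.39 = 95919.15
Buyer bears: insurance 626.72 + brokerage 84.64 + delivery 1104.25 + duty 95919.15 = 97734.76
Landed cost = invoice 224815.01 + 97734.76 = 322549.77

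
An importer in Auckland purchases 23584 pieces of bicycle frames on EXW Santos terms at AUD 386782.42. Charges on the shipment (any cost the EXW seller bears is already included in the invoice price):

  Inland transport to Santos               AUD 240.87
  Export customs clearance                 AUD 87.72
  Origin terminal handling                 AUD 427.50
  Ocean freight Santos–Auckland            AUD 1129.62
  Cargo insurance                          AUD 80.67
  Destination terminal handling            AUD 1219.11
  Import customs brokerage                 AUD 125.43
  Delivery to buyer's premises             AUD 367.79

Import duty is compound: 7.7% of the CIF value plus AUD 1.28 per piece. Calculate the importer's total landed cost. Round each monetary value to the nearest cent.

Total landed cost: AUD 450582.31

EXW: the seller makes goods available at their premises; the buyer bears all onward costs.
CIF value = EXW price + inland to port + export clearance + origin terminal + freight + insurance = 386782.42 + 240.87 + 87.72 + 427.50 + 1129.62 + 80.67 = 388748.80
Ad valorem component: 388748.80 × 7.7% = 29933.66
Specific component: 23584 × 1.28 = 30187.52
Import duty = 29933.66 + 30187.52 = 60121.18
Buyer bears: inland to port 240.87 + export clearance 87.72 + origin terminal 427.50 + freight 1129.62 + insurance 80.67 + destination terminal 1219.11 + brokerage 125.43 + delivery 367.79 + duty 60121.18 = 63799.89
Landed cost = invoice 386782.42 + 63799.89 = 450582.31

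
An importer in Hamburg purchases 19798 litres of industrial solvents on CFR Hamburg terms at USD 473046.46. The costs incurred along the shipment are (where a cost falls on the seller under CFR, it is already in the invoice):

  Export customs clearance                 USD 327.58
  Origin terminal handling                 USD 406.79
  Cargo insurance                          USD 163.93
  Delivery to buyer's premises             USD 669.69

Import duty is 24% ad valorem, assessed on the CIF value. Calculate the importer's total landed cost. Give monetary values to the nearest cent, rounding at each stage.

Total landed cost: USD 587450.57

CFR: the seller pays costs through ocean freight to the destination port, but not insurance.
Already in the invoice (seller's account under CFR): export clearance, origin terminal — exclude.
CIF value = CFR price + insurance = 473046.46 + 163.93 = 473210.39
Import duty = 473210.39 × 24% = 113570.49
Buyer bears: insurance 163.93 + delivery 669.69 + duty 113570.49 = 114404.11
Landed cost = invoice 473046.46 + 114404.11 = 587450.57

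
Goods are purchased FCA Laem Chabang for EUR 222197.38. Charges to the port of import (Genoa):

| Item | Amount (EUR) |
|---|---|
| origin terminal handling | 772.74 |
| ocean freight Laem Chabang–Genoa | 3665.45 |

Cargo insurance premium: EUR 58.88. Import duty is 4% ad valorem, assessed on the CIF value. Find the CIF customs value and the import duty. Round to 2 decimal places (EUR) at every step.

CIF = FCA price + pre-shipment costs + freight + insurance
CIF = 222197.38 + 772.74 + 3665.45 + 58.88 = 226694.45
Import duty = 226694.45 × 4% = 9067.78

CIF value: EUR 226694.45; import duty: EUR 9067.78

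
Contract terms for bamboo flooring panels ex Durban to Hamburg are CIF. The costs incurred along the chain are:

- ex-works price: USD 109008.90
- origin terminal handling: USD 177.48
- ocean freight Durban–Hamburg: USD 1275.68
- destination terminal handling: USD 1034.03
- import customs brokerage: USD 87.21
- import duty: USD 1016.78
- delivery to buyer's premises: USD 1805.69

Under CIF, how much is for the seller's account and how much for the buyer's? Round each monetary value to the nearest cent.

CIF: the seller pays costs through ocean freight and marine insurance to the destination port.
Seller's account: goods 109008.90 + origin terminal 177.48 + freight 1275.68 = 110462.06
Buyer's account: destination terminal 1034.03 + brokerage 87.21 + duty 1016.78 + delivery 1805.69 = 3943.71

Seller: USD 110462.06; buyer: USD 3943.71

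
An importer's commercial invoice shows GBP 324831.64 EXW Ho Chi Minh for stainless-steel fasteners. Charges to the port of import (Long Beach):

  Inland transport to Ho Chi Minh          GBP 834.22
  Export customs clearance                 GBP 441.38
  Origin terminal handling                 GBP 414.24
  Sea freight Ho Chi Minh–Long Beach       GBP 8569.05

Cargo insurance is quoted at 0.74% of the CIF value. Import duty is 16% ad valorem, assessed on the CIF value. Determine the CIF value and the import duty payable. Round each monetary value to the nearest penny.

CIF value: GBP 337588.69; import duty: GBP 54014.19

Let C be the CIF value. C = EXW price + pre-shipment costs + freight + 0.74% × C
C − 0.74% × C = 324831.64 + 834.22 + 441.38 + 414.24 + 8569.05
0.9926 × C = 335090.53
C = 335090.53 / 0.9926 = 337588.69
Insurance premium = 0.74% × 337588.69 = 2498.16
Import duty = 337588.69 × 16% = 54014.19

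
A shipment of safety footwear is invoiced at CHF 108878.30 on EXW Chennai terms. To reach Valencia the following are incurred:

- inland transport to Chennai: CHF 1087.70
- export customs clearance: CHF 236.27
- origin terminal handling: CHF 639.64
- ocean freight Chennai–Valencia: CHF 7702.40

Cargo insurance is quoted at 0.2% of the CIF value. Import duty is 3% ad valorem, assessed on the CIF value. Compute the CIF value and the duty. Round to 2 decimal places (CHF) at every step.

CIF value: CHF 118781.87; import duty: CHF 3563.46

Let C be the CIF value. C = EXW price + pre-shipment costs + freight + 0.2% × C
C − 0.2% × C = 108878.30 + 1087.70 + 236.27 + 639.64 + 7702.40
0.998 × C = 118544.31
C = 118544.31 / 0.998 = 118781.87
Insurance premium = 0.2% × 118781.87 = 237.56
Import duty = 118781.87 × 3% = 3563.46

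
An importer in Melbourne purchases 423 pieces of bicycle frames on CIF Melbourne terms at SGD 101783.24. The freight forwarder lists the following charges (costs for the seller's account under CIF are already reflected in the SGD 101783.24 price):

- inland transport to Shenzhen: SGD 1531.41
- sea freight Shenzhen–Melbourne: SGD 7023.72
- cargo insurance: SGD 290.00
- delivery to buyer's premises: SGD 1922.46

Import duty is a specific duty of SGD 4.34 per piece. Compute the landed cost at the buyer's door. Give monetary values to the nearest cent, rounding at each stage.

CIF: the seller pays costs through ocean freight and marine insurance to the destination port.
Already in the invoice (seller's account under CIF): inland to port, freight, insurance — exclude.
The CIF price already equals the CIF value: 101783.24
Import duty = 423 × 4.34 = 1835.82
Buyer bears: delivery 1922.46 + duty 1835.82 = 3758.28
Landed cost = invoice 101783.24 + 3758.28 = 105541.52

Total landed cost: SGD 105541.52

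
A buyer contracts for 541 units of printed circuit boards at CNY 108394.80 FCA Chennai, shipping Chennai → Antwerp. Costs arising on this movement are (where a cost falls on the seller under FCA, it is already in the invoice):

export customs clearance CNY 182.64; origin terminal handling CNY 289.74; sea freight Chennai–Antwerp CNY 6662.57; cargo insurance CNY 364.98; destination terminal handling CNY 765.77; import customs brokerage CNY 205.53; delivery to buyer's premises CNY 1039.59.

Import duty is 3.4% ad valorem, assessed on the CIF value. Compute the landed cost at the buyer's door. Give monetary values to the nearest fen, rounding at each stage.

FCA: the seller delivers export-cleared goods to the carrier; the buyer bears costs from that point.
Already in the invoice (seller's account under FCA): export clearance — exclude.
CIF value = FCA price + origin terminal + freight + insurance = 108394.80 + 289.74 + 6662.57 + 364.98 = 115712.09
Import duty = 115712.09 × 3.4% = 3934.21
Buyer bears: origin terminal 289.74 + freight 6662.57 + insurance 364.98 + destination terminal 765.77 + brokerage 205.53 + delivery 1039.59 + duty 3934.21 = 13262.39
Landed cost = invoice 108394.80 + 13262.39 = 121657.19

Total landed cost: CNY 121657.19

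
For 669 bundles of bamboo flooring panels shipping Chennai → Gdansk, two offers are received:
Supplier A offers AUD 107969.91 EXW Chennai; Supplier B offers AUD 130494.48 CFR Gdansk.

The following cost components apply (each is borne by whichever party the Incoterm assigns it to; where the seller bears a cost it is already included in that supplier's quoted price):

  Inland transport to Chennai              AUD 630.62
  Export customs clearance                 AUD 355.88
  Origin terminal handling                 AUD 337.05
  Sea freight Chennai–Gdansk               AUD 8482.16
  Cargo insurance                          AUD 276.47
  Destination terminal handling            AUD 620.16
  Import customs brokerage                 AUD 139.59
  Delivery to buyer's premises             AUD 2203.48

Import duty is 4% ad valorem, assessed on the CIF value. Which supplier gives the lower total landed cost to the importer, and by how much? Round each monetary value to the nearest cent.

Supplier A is cheaper by AUD 13227.62

Supplier A (EXW):
CIF value = EXW price + inland to port + export clearance + origin terminal + freight + insurance = 107969.91 + 630.62 + 355.88 + 337.05 + 8482.16 + 276.47 = 118052.09
Import duty = 118052.09 × 4% = 4722.08
Buyer bears (A): 630.62 + 355.88 + 337.05 + 8482.16 + 276.47 + 620.16 + 139.59 + 2203.48 = 13045.41
Landed cost (A) = invoice 107969.91 + 13045.41 + duty 4722.08 = 125737.40
Supplier B (CFR):
CIF value = CFR price + insurance = 130494.48 + 276.47 = 130770.95
Import duty = 130770.95 × 4% = 5230.84
Buyer bears (B): 276.47 + 620.16 + 139.59 + 2203.48 = 3239.70
Landed cost (B) = invoice 130494.48 + 3239.70 + duty 5230.84 = 138965.02
Difference = |125737.40 − 138965.02| = 13227.62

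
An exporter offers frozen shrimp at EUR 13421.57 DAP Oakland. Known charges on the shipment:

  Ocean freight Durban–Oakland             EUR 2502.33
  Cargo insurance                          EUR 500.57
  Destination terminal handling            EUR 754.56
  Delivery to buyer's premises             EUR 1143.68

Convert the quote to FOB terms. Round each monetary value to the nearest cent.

FOB price: EUR 8520.43

From DAP to FOB, the seller no longer bears: freight, insurance, destination terminal, delivery.
FOB price = 13421.57 − 2502.33 − 500.57 − 754.56 − 1143.68 = 8520.43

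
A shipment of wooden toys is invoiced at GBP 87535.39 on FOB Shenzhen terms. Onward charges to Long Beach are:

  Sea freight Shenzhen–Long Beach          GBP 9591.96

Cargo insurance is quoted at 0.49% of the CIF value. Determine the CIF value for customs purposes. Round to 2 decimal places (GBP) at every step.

CIF value: GBP 97605.62

Let C be the CIF value. C = FOB price + freight + 0.49% × C
C − 0.49% × C = 87535.39 + 9591.96
0.9951 × C = 97127.35
C = 97127.35 / 0.9951 = 97605.62
Insurance premium = 0.49% × 97605.62 = 478.27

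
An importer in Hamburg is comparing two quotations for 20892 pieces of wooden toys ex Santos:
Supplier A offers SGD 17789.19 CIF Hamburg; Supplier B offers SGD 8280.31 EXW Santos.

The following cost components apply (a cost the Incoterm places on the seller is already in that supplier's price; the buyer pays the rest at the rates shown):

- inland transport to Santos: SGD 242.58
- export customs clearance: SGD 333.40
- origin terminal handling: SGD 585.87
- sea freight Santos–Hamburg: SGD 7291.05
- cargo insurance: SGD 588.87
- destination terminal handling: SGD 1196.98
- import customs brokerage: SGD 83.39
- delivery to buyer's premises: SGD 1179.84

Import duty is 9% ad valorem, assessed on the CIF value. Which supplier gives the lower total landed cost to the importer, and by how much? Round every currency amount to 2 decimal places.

Supplier A (CIF):
The CIF price already equals the CIF value: 17789.19
Import duty = 17789.19 × 9% = 1601.03
Buyer bears (A): 1196.98 + 83.39 + 1179.84 = 2460.21
Landed cost (A) = invoice 17789.19 + 2460.21 + duty 1601.03 = 21850.43
Supplier B (EXW):
CIF value = EXW price + inland to port + export clearance + origin terminal + freight + insurance = 8280.31 + 242.58 + 333.40 + 585.87 + 7291.05 + 588.87 = 17322.08
Import duty = 17322.08 × 9% = 1558.99
Buyer bears (B): 242.58 + 333.40 + 585.87 + 7291.05 + 588.87 + 1196.98 + 83.39 + 1179.84 = 11501.98
Landed cost (B) = invoice 8280.31 + 11501.98 + duty 1558.99 = 21341.28
Difference = |21850.43 − 21341.28| = 509.15

Supplier B is cheaper by SGD 509.15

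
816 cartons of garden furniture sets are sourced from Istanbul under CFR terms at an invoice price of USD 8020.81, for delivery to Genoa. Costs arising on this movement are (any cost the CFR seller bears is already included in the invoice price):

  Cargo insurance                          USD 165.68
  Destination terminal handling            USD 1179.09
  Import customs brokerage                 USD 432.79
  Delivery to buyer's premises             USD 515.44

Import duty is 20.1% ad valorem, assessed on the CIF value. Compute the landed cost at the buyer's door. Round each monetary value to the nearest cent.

Total landed cost: USD 11959.29

CFR: the seller pays costs through ocean freight to the destination port, but not insurance.
CIF value = CFR price + insurance = 8020.81 + 165.68 = 8186.49
Import duty = 8186.49 × 20.1% = 1645.48
Buyer bears: insurance 165.68 + destination terminal 1179.09 + brokerage 432.79 + delivery 515.44 + duty 1645.48 = 3938.48
Landed cost = invoice 8020.81 + 3938.48 = 11959.29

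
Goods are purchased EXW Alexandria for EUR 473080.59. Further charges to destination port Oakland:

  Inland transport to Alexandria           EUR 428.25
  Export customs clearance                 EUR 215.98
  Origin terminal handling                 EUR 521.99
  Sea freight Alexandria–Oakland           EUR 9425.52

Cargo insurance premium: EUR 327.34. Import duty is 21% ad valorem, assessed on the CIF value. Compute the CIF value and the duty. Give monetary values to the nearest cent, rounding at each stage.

CIF value: EUR 483999.67; import duty: EUR 101639.93

CIF = EXW price + pre-shipment costs + freight + insurance
CIF = 473080.59 + 428.25 + 215.98 + 521.99 + 9425.52 + 327.34 = 483999.67
Import duty = 483999.67 × 21% = 101639.93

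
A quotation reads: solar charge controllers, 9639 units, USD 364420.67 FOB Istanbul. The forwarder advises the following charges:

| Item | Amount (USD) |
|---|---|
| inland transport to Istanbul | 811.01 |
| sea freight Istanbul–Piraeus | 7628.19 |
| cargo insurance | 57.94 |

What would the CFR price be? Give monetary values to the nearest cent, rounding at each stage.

Not relevant to the conversion: inland to port — on the seller under both FOB and CFR; already in the FOB price and stays in the CFR price. insurance — on the buyer under both terms; not part of either seller's price.
From FOB to CFR, the seller additionally bears: freight.
CFR price = 364420.67 + 7628.19 = 372048.86

CFR price: USD 372048.86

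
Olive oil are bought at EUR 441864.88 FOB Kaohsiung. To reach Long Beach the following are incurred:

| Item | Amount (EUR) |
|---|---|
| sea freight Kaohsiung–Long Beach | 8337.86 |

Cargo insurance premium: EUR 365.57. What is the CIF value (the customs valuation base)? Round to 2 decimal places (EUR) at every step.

CIF value: EUR 450568.31

CIF = FOB price + freight + insurance
CIF = 441864.88 + 8337.86 + 365.57 = 450568.31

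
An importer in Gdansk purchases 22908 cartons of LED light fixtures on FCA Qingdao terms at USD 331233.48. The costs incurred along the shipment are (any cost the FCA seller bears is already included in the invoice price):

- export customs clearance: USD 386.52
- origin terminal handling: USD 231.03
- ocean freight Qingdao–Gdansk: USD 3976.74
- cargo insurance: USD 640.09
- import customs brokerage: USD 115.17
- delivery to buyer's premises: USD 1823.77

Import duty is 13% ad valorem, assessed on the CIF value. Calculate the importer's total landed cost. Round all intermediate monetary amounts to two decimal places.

FCA: the seller delivers export-cleared goods to the carrier; the buyer bears costs from that point.
Already in the invoice (seller's account under FCA): export clearance — exclude.
CIF value = FCA price + origin terminal + freight + insurance = 331233.48 + 231.03 + 3976.74 + 640.09 = 336081.34
Import duty = 336081.34 × 13% = 43690.57
Buyer bears: origin terminal 231.03 + freight 3976.74 + insurance 640.09 + brokerage 115.17 + delivery 1823.77 + duty 43690.57 = 50477.37
Landed cost = invoice 331233.48 + 50477.37 = 381710.85

Total landed cost: USD 381710.85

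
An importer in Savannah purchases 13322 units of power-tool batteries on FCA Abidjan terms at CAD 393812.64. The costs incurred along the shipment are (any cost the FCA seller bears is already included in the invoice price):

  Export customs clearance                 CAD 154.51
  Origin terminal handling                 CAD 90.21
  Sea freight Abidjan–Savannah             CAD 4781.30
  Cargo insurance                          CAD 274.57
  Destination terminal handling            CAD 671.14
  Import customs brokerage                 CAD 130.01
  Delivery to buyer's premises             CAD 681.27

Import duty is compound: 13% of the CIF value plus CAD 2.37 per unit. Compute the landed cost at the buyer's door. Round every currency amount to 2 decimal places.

FCA: the seller delivers export-cleared goods to the carrier; the buyer bears costs from that point.
Already in the invoice (seller's account under FCA): export clearance — exclude.
CIF value = FCA price + origin terminal + freight + insurance = 393812.64 + 90.21 + 4781.30 + 274.57 = 398958.72
Ad valorem component: 398958.72 × 13% = 51864.63
Specific component: 13322 × 2.37 = 31573.14
Import duty = 51864.63 + 31573.14 = 83437.77
Buyer bears: origin terminal 90.21 + freight 4781.30 + insurance 274.57 + destination terminal 671.14 + brokerage 130.01 + delivery 681.27 + duty 83437.77 = 90066.27
Landed cost = invoice 393812.64 + 90066.27 = 483878.91

Total landed cost: CAD 483878.91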